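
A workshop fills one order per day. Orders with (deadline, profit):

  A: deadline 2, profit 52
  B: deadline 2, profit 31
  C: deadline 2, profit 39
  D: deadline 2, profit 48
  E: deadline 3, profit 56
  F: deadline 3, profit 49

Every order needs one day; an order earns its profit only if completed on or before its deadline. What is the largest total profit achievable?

Sort by profit descending; place each in the latest free slot ≤ its deadline.
By profit: E(d3,56), A(d2,52), F(d3,49), D(d2,48), C(d2,39), B(d2,31)
E→slot 3; A→slot 2; F→slot 1; D skipped; C skipped; B skipped.
Profit = 49 + 52 + 56 = 157

157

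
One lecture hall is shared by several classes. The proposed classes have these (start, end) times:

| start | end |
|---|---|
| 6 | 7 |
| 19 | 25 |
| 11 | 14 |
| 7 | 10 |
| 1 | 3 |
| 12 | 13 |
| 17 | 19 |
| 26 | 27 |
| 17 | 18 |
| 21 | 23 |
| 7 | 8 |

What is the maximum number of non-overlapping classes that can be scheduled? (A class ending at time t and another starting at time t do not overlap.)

Sorted by end: (1,3)  (6,7)  (7,8)  (7,10)  (12,13)  (11,14)  (17,18)  (17,19)  (21,23)  (19,25)  (26,27)
take (1,3); take (6,7); take (7,8); skip (7,10); take (12,13); take (17,18); skip (17,19); take (21,23); take (26,27).
Selected 7 classes.

7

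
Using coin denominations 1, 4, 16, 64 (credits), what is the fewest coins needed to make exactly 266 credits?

Use the largest denomination that fits, subtract, and repeat.
266 = 4×64 + 2×4 + 2×1
Total coins = 4 + 2 + 2 = 8

8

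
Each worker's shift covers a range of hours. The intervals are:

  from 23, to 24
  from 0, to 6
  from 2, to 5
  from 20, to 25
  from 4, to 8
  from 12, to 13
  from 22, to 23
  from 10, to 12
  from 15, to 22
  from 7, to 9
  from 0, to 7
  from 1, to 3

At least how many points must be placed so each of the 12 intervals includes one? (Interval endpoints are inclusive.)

5

Process intervals by earliest right end; each time one isn't hit yet, stab at its right endpoint.
By right end: [1,3]  [2,5]  [0,6]  [0,7]  [4,8]  [7,9]  [10,12]  [12,13]  [15,22]  [22,23]  [23,24]  [20,25]
[1,3] uncovered → point at 3; [4,8] uncovered → point at 8; [10,12] uncovered → point at 12; [15,22] uncovered → point at 22; [23,24] uncovered → point at 24.
Points: 3, 8, 12, 22, 24 (5 total).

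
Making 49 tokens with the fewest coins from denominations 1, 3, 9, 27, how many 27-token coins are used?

49 = 1×27 + 2×9 + 1×3 + 1×1
Count of 27: 1

1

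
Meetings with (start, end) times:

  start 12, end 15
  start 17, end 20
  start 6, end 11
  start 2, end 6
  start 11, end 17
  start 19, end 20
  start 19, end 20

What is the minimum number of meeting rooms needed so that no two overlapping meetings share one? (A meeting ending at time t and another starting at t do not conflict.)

The answer is the maximum number of intervals overlapping at any instant.
starts: [2, 6, 11, 12, 17, 19, 19]
ends:   [6, 11, 15, 17, 20, 20, 20]
s2→1 e6→0 s6→1 e11→0 s11→1 s12→2 e15→1 e17→0 s17→1 s19→2 s19→3  — peak 3.

3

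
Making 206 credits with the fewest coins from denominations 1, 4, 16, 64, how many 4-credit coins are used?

3

Greedy: take as many of the largest coin as possible, then repeat with the remainder.
206 − 3×64→14 − 3×4→2 − 2×1→0
Count of 4: 3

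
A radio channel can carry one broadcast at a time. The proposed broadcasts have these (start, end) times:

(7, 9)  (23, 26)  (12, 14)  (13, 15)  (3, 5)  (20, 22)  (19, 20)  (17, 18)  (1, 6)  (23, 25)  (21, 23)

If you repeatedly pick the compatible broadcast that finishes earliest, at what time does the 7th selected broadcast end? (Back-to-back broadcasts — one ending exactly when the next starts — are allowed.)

By end time: (3,5), (1,6), (7,9), (12,14), (13,15), (17,18), (19,20), (20,22), (21,23), (23,25), (23,26).
Pick (3,5); next start ≥ 5 → (7,9); next start ≥ 9 → (12,14); next start ≥ 14 → (17,18); next start ≥ 18 → (19,20); next start ≥ 20 → (20,22); next start ≥ 22 → (23,25).
Selected: (3,5) (7,9) (12,14) (17,18) (19,20) (20,22) (23,25)

25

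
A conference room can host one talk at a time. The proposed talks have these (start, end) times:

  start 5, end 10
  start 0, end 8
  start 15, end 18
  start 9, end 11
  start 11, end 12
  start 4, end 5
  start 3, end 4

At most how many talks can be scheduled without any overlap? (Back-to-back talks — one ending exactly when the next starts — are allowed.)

Sort by end time and greedily take each interval whose start is ≥ the last chosen end.
Sorted by end: (3,4)  (4,5)  (0,8)  (5,10)  (9,11)  (11,12)  (15,18)
take (3,4); take (4,5); skip (0,8); take (5,10); take (11,12); take (15,18).
Selected 5 talks.

5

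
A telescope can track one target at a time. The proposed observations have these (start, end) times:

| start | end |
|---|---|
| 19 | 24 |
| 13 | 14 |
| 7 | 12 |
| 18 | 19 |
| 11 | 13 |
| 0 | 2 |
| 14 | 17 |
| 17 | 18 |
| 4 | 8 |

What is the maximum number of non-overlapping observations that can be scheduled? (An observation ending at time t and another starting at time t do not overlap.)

8

Order by finish time; keep every interval that doesn't clash with the previous kept one.
Sorted by end: (0,2)  (4,8)  (7,12)  (11,13)  (13,14)  (14,17)  (17,18)  (18,19)  (19,24)
take (0,2); take (4,8); skip (7,12); take (11,13); take (13,14); take (14,17); take (17,18); take (18,19); take (19,24).
Selected 8 observations.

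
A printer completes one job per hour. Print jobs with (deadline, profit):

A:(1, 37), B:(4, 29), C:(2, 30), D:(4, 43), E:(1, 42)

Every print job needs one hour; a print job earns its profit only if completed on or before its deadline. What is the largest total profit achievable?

Take jobs in profit order; each goes to the latest open slot no later than its deadline.
Profit order: D=43 E=42 A=37 C=30 B=29
Assign: D→slot 4, E→slot 1, A skipped, C→slot 2, B→slot 3.
Slots: [1:E] [2:C] [3:B] [4:D]
Profit = 42 + 30 + 29 + 43 = 144

144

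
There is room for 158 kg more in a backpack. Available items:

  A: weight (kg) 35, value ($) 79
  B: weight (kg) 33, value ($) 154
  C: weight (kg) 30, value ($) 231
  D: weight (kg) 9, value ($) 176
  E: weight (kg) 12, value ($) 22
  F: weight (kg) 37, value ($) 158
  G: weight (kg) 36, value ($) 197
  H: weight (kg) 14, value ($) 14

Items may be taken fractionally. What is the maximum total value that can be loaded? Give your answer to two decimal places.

945.34

Ratios (sorted): D 19.56, C 7.70, G 5.47, B 4.67, F 4.27, A 2.26, E 1.83, H 1.00
take D (9 @ 176); take C (30 @ 231); take G (36 @ 197); take B (33 @ 154); take F (37 @ 158); take 13/35 of A → 29.34. Capacity used 158/158.
Total value = 945.34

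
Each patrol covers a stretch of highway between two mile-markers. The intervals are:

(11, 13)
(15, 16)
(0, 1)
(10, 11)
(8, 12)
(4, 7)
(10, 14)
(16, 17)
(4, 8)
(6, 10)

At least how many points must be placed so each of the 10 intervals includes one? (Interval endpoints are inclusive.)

4

Process intervals by earliest right end; each time one isn't hit yet, stab at its right endpoint.
Sorted: [0,1] [4,7] [4,8] [6,10] [10,11] [8,12] [11,13] [10,14] [15,16] [16,17]
{[0,1]} hit by 1; {[4,7],[4,8],[6,10]} hit by 7; {[10,11],[8,12],[11,13],[10,14]} hit by 11; {[15,16],[16,17]} hit by 16.
Points: 1, 7, 11, 16 (4 total).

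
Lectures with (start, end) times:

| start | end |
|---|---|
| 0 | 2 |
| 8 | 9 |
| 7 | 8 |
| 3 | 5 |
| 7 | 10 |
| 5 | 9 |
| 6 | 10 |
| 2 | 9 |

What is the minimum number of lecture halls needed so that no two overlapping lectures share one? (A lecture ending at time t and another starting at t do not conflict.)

5

The answer is the maximum number of intervals overlapping at any instant.
Events (time:±→running): 0:+→1 2:-→0 2:+→1 3:+→2 5:-→1 5:+→2 6:+→3 7:+→4 7:+→5 … peak 5.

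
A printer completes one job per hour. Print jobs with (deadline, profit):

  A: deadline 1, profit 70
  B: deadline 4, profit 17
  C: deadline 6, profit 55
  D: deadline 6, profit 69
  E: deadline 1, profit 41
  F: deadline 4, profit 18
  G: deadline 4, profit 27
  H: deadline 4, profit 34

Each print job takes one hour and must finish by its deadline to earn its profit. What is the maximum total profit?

Take jobs in profit order; each goes to the latest open slot no later than its deadline.
Profit order: A=70 D=69 C=55 E=41 H=34 G=27 F=18 B=17
Assign: A→slot 1, D→slot 6, C→slot 5, E skipped, H→slot 4, G→slot 3, F→slot 2, B skipped.
Slots: [1:A] [2:F] [3:G] [4:H] [5:C] [6:D]
Profit = 70 + 18 + 27 + 34 + 55 + 69 = 273

273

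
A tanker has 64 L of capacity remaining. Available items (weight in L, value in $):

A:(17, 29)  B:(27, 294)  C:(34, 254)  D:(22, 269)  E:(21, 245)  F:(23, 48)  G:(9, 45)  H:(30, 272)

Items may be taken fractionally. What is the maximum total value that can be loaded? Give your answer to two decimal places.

742.67

Sort by value per unit weight and fill in that order.
Order: D (269/22=12.23) > E (245/21=11.67) > B (294/27=10.89) > H (272/30=9.07) > C (254/34=7.47) > G (45/9=5.00) > F (48/23=2.09) > A (29/17=1.71)
Fill: take D (22 @ 269) → take E (21 @ 245) → take 21/27 of B → 228.67; 64/64 used.
Total value = 742.67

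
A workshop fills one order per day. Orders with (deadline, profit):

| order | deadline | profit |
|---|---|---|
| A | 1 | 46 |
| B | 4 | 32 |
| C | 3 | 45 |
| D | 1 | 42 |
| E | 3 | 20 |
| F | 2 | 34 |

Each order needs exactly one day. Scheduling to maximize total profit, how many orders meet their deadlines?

4

Take jobs in profit order; each goes to the latest open slot no later than its deadline.
By profit: A(d1,46), C(d3,45), D(d1,42), F(d2,34), B(d4,32), E(d3,20)
A→slot 1; C→slot 3; D skipped; F→slot 2; B→slot 4; E skipped.
4 of 6 scheduled.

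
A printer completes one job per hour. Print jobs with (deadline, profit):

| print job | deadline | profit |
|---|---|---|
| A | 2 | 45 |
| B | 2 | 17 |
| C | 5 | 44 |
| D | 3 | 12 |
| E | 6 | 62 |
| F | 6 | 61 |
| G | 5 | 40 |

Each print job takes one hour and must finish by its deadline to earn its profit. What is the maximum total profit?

269

Take jobs in profit order; each goes to the latest open slot no later than its deadline.
Profit order: E=62 F=61 A=45 C=44 G=40 B=17 D=12
Assign: E→slot 6, F→slot 5, A→slot 2, C→slot 4, G→slot 3, B→slot 1, D skipped.
Slots: [1:B] [2:A] [3:G] [4:C] [5:F] [6:E]
Profit = 17 + 45 + 40 + 44 + 61 + 62 = 269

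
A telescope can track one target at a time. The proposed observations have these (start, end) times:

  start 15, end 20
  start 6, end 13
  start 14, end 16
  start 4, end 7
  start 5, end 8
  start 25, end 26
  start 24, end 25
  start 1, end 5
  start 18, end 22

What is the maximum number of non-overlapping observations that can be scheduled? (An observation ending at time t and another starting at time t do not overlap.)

6

Order by finish time; keep every interval that doesn't clash with the previous kept one.
By end time: (1,5), (4,7), (5,8), (6,13), (14,16), (15,20), (18,22), (24,25), (25,26).
Pick (1,5); next start ≥ 5 → (5,8); next start ≥ 8 → (14,16); next start ≥ 16 → (18,22); next start ≥ 22 → (24,25); next start ≥ 25 → (25,26).
Selected 6 observations.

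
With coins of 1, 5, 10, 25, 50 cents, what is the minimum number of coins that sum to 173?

173 − 3×50→23 − 2×10→3 − 3×1→0
Total coins = 3 + 2 + 3 = 8

8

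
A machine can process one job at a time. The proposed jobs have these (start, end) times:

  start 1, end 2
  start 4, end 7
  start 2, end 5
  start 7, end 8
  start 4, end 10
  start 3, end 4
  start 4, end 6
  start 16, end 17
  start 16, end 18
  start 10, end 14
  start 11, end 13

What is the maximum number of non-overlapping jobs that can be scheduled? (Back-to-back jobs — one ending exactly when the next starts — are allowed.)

6

By end time: (1,2), (3,4), (2,5), (4,6), (4,7), (7,8), (4,10), (11,13), (10,14), (16,17), (16,18).
Pick (1,2); next start ≥ 2 → (3,4); next start ≥ 4 → (4,6); next start ≥ 6 → (7,8); next start ≥ 8 → (11,13); next start ≥ 13 → (16,17).
Selected 6 jobs.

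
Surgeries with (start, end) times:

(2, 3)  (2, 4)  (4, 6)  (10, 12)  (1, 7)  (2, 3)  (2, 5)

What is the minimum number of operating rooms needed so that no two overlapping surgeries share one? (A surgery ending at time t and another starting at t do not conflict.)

5

Count concurrent intervals with a sweep; the peak is the room count.
Events (time:±→running): 1:+→1 2:+→2 2:+→3 2:+→4 2:+→5 … peak 5.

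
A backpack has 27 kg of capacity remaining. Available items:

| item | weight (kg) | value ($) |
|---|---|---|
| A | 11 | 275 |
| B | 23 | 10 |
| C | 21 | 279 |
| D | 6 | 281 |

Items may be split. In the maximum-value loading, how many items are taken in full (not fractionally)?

2

Ratios (sorted): D 46.83, A 25.00, C 13.29, B 0.43
take D (6 @ 281); take A (11 @ 275); take 10/21 of C → 132.86. Capacity used 27/27.
2 item(s) taken whole; one partial (take 10/21 of C).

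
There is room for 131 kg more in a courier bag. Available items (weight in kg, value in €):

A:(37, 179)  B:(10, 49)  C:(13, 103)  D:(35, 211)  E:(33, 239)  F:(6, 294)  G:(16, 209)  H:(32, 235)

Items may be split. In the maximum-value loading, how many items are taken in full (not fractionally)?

5

Greedy by value/weight ratio, highest first.
Ratios (sorted): F 49.00, G 13.06, C 7.92, H 7.34, E 7.24, D 6.03, B 4.90, A 4.84
take F (6 @ 294); take G (16 @ 209); take C (13 @ 103); take H (32 @ 235); take E (33 @ 239); take 31/35 of D → 186.89. Capacity used 131/131.
5 item(s) taken whole; one partial (take 31/35 of D).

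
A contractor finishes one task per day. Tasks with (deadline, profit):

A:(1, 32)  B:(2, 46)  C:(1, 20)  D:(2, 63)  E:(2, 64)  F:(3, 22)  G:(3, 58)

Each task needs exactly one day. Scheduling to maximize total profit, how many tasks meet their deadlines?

3

By profit: E(d2,64), D(d2,63), G(d3,58), B(d2,46), A(d1,32), F(d3,22), C(d1,20)
E→slot 2; D→slot 1; G→slot 3; B skipped; A skipped; F skipped; C skipped.
3 of 7 scheduled.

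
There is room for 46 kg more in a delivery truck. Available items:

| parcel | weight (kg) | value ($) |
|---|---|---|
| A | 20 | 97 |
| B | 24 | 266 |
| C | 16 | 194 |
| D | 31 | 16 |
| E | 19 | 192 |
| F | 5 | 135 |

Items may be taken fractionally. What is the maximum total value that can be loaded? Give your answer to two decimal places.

605.11

Order: F (135/5=27.00) > C (194/16=12.12) > B (266/24=11.08) > E (192/19=10.11) > A (97/20=4.85) > D (16/31=0.52)
Fill: take F (5 @ 135) → take C (16 @ 194) → take B (24 @ 266) → take 1/19 of E → 10.11; 46/46 used.
Total value = 605.11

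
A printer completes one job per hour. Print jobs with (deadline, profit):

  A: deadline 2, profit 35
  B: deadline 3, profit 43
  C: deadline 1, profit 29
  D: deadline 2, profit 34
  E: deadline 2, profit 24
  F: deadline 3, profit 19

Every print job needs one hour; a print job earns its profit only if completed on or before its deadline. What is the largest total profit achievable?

112

Profit order: B=43 A=35 D=34 C=29 E=24 F=19
Assign: B→slot 3, A→slot 2, D→slot 1, C skipped, E skipped, F skipped.
Slots: [1:D] [2:A] [3:B]
Profit = 34 + 35 + 43 = 112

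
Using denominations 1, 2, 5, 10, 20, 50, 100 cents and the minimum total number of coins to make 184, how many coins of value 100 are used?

1

184 − 1×100→84 − 1×50→34 − 1×20→14 − 1×10→4 − 2×2→0
Count of 100: 1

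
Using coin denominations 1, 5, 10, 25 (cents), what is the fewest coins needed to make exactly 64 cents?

7

64 − 2×25→14 − 1×10→4 − 4×1→0
Total coins = 2 + 1 + 4 = 7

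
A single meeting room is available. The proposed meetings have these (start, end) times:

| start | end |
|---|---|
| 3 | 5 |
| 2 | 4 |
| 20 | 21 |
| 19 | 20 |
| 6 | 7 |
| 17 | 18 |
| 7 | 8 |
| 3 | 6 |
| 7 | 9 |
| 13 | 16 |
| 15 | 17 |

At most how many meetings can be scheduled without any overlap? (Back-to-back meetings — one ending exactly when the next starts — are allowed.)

7

Greedy by earliest finish: after sorting by end time, pick each interval compatible with the last pick.
Sorted by end: (2,4)  (3,5)  (3,6)  (6,7)  (7,8)  (7,9)  (13,16)  (15,17)  (17,18)  (19,20)  (20,21)
take (2,4); skip (3,5); take (6,7); take (7,8); take (13,16); take (17,18); take (19,20); take (20,21).
Selected 7 meetings.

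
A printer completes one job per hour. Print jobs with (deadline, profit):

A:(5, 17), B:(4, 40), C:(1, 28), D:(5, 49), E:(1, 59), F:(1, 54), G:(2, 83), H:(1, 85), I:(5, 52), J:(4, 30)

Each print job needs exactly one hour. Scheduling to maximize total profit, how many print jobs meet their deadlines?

5

Take jobs in profit order; each goes to the latest open slot no later than its deadline.
By profit: H(d1,85), G(d2,83), E(d1,59), F(d1,54), I(d5,52), D(d5,49), B(d4,40), J(d4,30), C(d1,28), A(d5,17)
H→slot 1; G→slot 2; E skipped; F skipped; I→slot 5; D→slot 4; B→slot 3; J skipped; C skipped; A skipped.
5 of 10 scheduled.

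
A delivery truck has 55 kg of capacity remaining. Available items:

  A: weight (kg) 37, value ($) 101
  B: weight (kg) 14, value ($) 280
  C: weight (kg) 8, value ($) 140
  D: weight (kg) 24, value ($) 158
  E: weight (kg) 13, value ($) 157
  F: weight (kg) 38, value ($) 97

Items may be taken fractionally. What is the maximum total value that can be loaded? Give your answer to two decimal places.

Greedy by value/weight ratio, highest first.
Ratios (sorted): B 20.00, C 17.50, E 12.08, D 6.58, A 2.73, F 2.55
take B (14 @ 280); take C (8 @ 140); take E (13 @ 157); take 20/24 of D → 131.67. Capacity used 55/55.
Total value = 708.67

708.67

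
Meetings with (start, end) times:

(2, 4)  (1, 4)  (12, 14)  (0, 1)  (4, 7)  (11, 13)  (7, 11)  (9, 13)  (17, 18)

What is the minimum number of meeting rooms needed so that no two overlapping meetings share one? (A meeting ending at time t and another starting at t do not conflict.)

3

Count concurrent intervals with a sweep; the peak is the room count.
starts: [0, 1, 2, 4, 7, 9, 11, 12, 17]
ends:   [1, 4, 4, 7, 11, 13, 13, 14, 18]
s0→1 e1→0 s1→1 s2→2 e4→1 e4→0 s4→1 e7→0 s7→1 s9→2 e11→1 s11→2 s12→3  — peak 3.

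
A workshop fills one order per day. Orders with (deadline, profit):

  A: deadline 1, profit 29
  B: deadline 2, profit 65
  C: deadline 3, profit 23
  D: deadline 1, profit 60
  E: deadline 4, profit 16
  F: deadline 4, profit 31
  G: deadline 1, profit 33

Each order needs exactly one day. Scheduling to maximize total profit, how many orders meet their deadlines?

4

Sort by profit descending; place each in the latest free slot ≤ its deadline.
Profit order: B=65 D=60 G=33 F=31 A=29 C=23 E=16
Assign: B→slot 2, D→slot 1, G skipped, F→slot 4, A skipped, C→slot 3, E skipped.
Slots: [1:D] [2:B] [3:C] [4:F]
4 of 7 scheduled.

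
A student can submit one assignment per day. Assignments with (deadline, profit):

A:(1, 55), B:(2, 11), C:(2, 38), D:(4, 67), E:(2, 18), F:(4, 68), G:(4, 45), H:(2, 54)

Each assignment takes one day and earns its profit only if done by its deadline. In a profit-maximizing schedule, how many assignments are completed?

4

Sort by profit descending; place each in the latest free slot ≤ its deadline.
By profit: F(d4,68), D(d4,67), A(d1,55), H(d2,54), G(d4,45), C(d2,38), E(d2,18), B(d2,11)
F→slot 4; D→slot 3; A→slot 1; H→slot 2; G skipped; C skipped; E skipped; B skipped.
4 of 8 scheduled.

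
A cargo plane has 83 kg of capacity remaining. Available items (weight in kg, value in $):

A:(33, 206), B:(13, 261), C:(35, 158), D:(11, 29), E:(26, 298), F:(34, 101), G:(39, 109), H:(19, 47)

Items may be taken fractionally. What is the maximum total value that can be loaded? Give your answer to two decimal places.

Order: B (261/13=20.08) > E (298/26=11.46) > A (206/33=6.24) > C (158/35=4.51) > F (101/34=2.97) > G (109/39=2.79) > D (29/11=2.64) > H (47/19=2.47)
Fill: take B (13 @ 261) → take E (26 @ 298) → take A (33 @ 206) → take 11/35 of C → 49.66; 83/83 used.
Total value = 814.66

814.66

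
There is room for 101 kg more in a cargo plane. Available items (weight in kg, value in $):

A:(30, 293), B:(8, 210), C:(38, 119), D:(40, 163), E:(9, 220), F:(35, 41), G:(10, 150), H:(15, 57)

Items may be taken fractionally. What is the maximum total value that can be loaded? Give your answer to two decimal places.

Sort by value per unit weight and fill in that order.
Order: B (210/8=26.25) > E (220/9=24.44) > G (150/10=15.00) > A (293/30=9.77) > D (163/40=4.08) > H (57/15=3.80) > C (119/38=3.13) > F (41/35=1.17)
Fill: take B (8 @ 210) → take E (9 @ 220) → take G (10 @ 150) → take A (30 @ 293) → take D (40 @ 163) → take 4/15 of H → 15.20; 101/101 used.
Total value = 1051.20

1051.20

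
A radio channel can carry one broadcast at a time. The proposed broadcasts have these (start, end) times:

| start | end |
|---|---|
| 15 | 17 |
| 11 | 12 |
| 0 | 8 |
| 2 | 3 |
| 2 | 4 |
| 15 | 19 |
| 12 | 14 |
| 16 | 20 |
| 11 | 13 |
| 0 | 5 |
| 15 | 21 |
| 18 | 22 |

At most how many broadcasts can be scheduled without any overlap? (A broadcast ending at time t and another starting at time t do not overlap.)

5

Sort by end time and greedily take each interval whose start is ≥ the last chosen end.
Sorted by end: (2,3)  (2,4)  (0,5)  (0,8)  (11,12)  (11,13)  (12,14)  (15,17)  (15,19)  (16,20)  (15,21)  (18,22)
take (2,3); take (11,12); take (12,14); take (15,17); skip (15,21); take (18,22).
Selected 5 broadcasts.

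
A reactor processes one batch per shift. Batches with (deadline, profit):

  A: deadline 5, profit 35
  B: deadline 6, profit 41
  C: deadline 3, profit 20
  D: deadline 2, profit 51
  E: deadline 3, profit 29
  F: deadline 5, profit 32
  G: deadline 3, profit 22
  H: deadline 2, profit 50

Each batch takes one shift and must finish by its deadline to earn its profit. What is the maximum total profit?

238

Sort by profit descending; place each in the latest free slot ≤ its deadline.
Profit order: D=51 H=50 B=41 A=35 F=32 E=29 G=22 C=20
Assign: D→slot 2, H→slot 1, B→slot 6, A→slot 5, F→slot 4, E→slot 3, G skipped, C skipped.
Slots: [1:H] [2:D] [3:E] [4:F] [5:A] [6:B]
Profit = 50 + 51 + 29 + 32 + 35 + 41 = 238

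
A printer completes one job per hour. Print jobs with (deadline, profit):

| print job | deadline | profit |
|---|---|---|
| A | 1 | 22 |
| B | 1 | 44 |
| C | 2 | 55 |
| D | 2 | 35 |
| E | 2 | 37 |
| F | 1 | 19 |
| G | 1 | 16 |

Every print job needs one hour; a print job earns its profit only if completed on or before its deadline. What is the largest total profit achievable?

Take jobs in profit order; each goes to the latest open slot no later than its deadline.
Profit order: C=55 B=44 E=37 D=35 A=22 F=19 G=16
Assign: C→slot 2, B→slot 1, E skipped, D skipped, A skipped, F skipped, G skipped.
Slots: [1:B] [2:C]
Profit = 44 + 55 = 99

99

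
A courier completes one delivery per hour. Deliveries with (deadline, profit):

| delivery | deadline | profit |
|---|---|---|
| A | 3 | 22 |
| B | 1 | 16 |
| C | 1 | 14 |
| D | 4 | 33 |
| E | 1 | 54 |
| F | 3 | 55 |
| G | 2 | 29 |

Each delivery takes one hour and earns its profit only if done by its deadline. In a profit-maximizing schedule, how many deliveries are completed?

4

Profit order: F=55 E=54 D=33 G=29 A=22 B=16 C=14
Assign: F→slot 3, E→slot 1, D→slot 4, G→slot 2, A skipped, B skipped, C skipped.
Slots: [1:E] [2:G] [3:F] [4:D]
4 of 7 scheduled.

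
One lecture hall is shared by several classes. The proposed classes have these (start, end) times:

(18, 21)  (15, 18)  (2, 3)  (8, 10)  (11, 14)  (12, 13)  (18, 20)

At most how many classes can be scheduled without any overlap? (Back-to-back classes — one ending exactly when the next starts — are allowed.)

Sort by end time and greedily take each interval whose start is ≥ the last chosen end.
By end time: (2,3), (8,10), (12,13), (11,14), (15,18), (18,20), (18,21).
Pick (2,3); next start ≥ 3 → (8,10); next start ≥ 10 → (12,13); next start ≥ 13 → (15,18); next start ≥ 18 → (18,20).
Selected 5 classes.

5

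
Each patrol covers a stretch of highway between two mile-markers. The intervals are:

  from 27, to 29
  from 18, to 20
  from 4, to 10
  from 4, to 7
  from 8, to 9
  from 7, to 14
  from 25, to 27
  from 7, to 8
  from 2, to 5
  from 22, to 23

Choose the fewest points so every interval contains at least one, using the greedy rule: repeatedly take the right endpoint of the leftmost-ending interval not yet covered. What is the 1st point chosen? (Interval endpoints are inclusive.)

5

Process intervals by earliest right end; each time one isn't hit yet, stab at its right endpoint.
Sorted: [2,5] [4,7] [7,8] [8,9] [4,10] [7,14] [18,20] [22,23] [25,27] [27,29]
{[2,5],[4,7]} hit by 5; {[7,8],[8,9],[4,10],[7,14]} hit by 8; {[18,20]} hit by 20; {[22,23]} hit by 23; {[25,27],[27,29]} hit by 27.
Points: 5, 8, 20, 23, 27 (5 total).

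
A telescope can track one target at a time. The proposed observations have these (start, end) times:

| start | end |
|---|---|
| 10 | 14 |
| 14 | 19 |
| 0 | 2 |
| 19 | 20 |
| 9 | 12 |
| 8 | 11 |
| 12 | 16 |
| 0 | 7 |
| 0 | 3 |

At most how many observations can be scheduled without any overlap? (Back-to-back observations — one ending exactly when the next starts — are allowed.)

4

Greedy by earliest finish: after sorting by end time, pick each interval compatible with the last pick.
By end time: (0,2), (0,3), (0,7), (8,11), (9,12), (10,14), (12,16), (14,19), (19,20).
Pick (0,2); next start ≥ 2 → (8,11); next start ≥ 11 → (12,16); next start ≥ 16 → (19,20).
Selected 4 observations.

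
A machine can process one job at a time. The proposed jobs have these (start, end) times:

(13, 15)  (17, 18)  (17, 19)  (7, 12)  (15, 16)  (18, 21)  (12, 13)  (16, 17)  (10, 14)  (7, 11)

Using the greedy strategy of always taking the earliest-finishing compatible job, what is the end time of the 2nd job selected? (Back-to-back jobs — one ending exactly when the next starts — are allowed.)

13

Sort by end time and greedily take each interval whose start is ≥ the last chosen end.
By end time: (7,11), (7,12), (12,13), (10,14), (13,15), (15,16), (16,17), (17,18), (17,19), (18,21).
Pick (7,11); next start ≥ 11 → (12,13); next start ≥ 13 → (13,15); next start ≥ 15 → (15,16); next start ≥ 16 → (16,17); next start ≥ 17 → (17,18); next start ≥ 18 → (18,21).
Selected: (7,11) (12,13) (13,15) (15,16) (16,17) (17,18) (18,21)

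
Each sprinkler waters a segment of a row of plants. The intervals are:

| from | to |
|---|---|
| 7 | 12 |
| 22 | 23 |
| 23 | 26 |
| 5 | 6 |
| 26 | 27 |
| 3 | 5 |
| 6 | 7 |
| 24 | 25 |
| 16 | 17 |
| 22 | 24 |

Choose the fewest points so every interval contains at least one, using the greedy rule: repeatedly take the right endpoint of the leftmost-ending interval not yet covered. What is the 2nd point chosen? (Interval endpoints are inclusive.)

Sort by right endpoint; whenever an interval is uncovered, place a point at its right end.
Sorted: [3,5] [5,6] [6,7] [7,12] [16,17] [22,23] [22,24] [24,25] [23,26] [26,27]
{[3,5],[5,6]} hit by 5; {[6,7],[7,12]} hit by 7; {[16,17]} hit by 17; {[22,23],[22,24]} hit by 23; {[24,25],[23,26]} hit by 25; {[26,27]} hit by 27.
Points: 5, 7, 17, 23, 25, 27 (6 total).

7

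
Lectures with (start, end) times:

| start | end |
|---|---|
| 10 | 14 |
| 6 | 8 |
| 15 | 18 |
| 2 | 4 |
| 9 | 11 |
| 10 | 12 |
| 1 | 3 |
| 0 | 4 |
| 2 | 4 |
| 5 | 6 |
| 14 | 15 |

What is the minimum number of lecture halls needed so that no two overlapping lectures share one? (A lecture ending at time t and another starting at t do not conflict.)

4

The answer is the maximum number of intervals overlapping at any instant.
Events (time:±→running): 0:+→1 1:+→2 2:+→3 2:+→4 … peak 4.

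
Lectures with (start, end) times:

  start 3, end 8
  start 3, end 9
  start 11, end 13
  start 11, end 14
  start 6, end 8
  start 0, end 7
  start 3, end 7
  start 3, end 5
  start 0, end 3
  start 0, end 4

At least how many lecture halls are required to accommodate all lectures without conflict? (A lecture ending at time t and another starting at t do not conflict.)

The answer is the maximum number of intervals overlapping at any instant.
Events (time:±→running): 0:+→1 0:+→2 0:+→3 3:-→2 3:+→3 3:+→4 3:+→5 3:+→6 … peak 6.

6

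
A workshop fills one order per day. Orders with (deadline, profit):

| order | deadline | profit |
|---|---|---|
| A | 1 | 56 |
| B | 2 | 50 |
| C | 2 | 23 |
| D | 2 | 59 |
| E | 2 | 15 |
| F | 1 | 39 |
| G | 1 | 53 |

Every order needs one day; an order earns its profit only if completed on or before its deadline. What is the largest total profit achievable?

Sort by profit descending; place each in the latest free slot ≤ its deadline.
By profit: D(d2,59), A(d1,56), G(d1,53), B(d2,50), F(d1,39), C(d2,23), E(d2,15)
D→slot 2; A→slot 1; G skipped; B skipped; F skipped; C skipped; E skipped.
Profit = 56 + 59 = 115

115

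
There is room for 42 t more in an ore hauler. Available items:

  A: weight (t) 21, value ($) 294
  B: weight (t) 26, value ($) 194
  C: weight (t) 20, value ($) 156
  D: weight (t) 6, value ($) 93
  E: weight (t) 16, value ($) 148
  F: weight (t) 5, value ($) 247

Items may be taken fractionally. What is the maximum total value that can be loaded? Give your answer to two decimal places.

Sort by value per unit weight and fill in that order.
Order: F (247/5=49.40) > D (93/6=15.50) > A (294/21=14.00) > E (148/16=9.25) > C (156/20=7.80) > B (194/26=7.46)
Fill: take F (5 @ 247) → take D (6 @ 93) → take A (21 @ 294) → take 10/16 of E → 92.50; 42/42 used.
Total value = 726.50

726.50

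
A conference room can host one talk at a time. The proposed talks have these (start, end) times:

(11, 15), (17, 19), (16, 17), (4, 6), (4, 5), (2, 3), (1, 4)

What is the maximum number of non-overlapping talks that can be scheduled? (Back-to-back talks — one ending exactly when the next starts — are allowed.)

By end time: (2,3), (1,4), (4,5), (4,6), (11,15), (16,17), (17,19).
Pick (2,3); next start ≥ 3 → (4,5); next start ≥ 5 → (11,15); next start ≥ 15 → (16,17); next start ≥ 17 → (17,19).
Selected 5 talks.

5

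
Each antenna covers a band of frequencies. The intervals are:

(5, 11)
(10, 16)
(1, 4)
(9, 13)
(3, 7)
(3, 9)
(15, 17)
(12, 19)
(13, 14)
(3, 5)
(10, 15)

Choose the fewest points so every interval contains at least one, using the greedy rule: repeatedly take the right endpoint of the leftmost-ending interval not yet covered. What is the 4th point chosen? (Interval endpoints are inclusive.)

Process intervals by earliest right end; each time one isn't hit yet, stab at its right endpoint.
By right end: [1,4]  [3,5]  [3,7]  [3,9]  [5,11]  [9,13]  [13,14]  [10,15]  [10,16]  [15,17]  [12,19]
[1,4] uncovered → point at 4; [5,11] uncovered → point at 11; [13,14] uncovered → point at 14; [15,17] uncovered → point at 17.
Points: 4, 11, 14, 17 (4 total).

17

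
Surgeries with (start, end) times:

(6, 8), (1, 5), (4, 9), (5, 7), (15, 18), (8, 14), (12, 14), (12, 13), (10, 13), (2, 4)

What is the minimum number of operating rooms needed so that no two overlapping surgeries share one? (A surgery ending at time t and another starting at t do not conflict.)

Events (time:±→running): 1:+→1 2:+→2 4:-→1 4:+→2 5:-→1 5:+→2 6:+→3 7:-→2 8:-→1 8:+→2 9:-→1 10:+→2 12:+→3 12:+→4 … peak 4.

4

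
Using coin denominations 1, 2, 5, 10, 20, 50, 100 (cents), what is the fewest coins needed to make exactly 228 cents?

Use the largest denomination that fits, subtract, and repeat.
228 = 2×100 + 1×20 + 1×5 + 1×2 + 1×1
Total coins = 2 + 1 + 1 + 1 + 1 = 6

6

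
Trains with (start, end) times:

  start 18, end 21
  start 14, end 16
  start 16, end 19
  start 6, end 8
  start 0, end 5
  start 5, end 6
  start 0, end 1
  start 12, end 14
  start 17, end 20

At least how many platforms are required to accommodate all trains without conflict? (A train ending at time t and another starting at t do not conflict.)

starts: [0, 0, 5, 6, 12, 14, 16, 17, 18]
ends:   [1, 5, 6, 8, 14, 16, 19, 20, 21]
s0→1 s0→2 e1→1 e5→0 s5→1 e6→0 s6→1 e8→0 s12→1 e14→0 s14→1 e16→0 s16→1 s17→2 s18→3  — peak 3.

3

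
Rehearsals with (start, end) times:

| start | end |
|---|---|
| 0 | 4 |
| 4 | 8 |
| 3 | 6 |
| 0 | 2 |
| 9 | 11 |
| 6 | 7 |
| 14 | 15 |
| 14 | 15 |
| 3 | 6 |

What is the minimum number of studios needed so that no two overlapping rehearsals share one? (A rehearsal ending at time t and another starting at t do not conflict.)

starts: [0, 0, 3, 3, 4, 6, 9, 14, 14]
ends:   [2, 4, 6, 6, 7, 8, 11, 15, 15]
s0→1 s0→2 e2→1 s3→2 s3→3  — peak 3.

3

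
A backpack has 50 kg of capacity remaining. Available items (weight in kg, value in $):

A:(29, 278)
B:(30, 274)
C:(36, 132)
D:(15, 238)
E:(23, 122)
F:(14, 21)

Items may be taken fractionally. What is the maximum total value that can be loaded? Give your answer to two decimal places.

570.80

Sort by value per unit weight and fill in that order.
Order: D (238/15=15.87) > A (278/29=9.59) > B (274/30=9.13) > E (122/23=5.30) > C (132/36=3.67) > F (21/14=1.50)
Fill: take D (15 @ 238) → take A (29 @ 278) → take 6/30 of B → 54.80; 50/50 used.
Total value = 570.80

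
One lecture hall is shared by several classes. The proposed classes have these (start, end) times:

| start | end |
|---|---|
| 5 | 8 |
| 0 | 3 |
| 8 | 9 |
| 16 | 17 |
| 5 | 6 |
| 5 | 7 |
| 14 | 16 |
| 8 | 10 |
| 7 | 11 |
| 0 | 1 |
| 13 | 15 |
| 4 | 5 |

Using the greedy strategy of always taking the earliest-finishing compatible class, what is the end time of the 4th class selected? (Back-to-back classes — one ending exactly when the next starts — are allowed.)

Sorted by end: (0,1)  (0,3)  (4,5)  (5,6)  (5,7)  (5,8)  (8,9)  (8,10)  (7,11)  (13,15)  (14,16)  (16,17)
take (0,1); take (4,5); take (5,6); skip (5,7); take (8,9); take (13,15); skip (14,16); take (16,17).
Selected: (0,1) (4,5) (5,6) (8,9) (13,15) (16,17)

9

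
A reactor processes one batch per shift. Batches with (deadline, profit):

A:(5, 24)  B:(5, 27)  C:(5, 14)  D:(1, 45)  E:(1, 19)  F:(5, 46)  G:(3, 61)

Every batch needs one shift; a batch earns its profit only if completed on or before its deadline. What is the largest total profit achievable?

By profit: G(d3,61), F(d5,46), D(d1,45), B(d5,27), A(d5,24), E(d1,19), C(d5,14)
G→slot 3; F→slot 5; D→slot 1; B→slot 4; A→slot 2; E skipped; C skipped.
Profit = 45 + 24 + 61 + 27 + 46 = 203

203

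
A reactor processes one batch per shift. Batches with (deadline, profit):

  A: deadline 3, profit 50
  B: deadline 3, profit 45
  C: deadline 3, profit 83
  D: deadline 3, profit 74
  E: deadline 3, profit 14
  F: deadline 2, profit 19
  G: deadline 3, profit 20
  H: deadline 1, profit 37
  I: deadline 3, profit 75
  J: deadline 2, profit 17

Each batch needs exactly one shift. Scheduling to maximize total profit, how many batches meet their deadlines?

3

Sort by profit descending; place each in the latest free slot ≤ its deadline.
Profit order: C=83 I=75 D=74 A=50 B=45 H=37 G=20 F=19 J=17 E=14
Assign: C→slot 3, I→slot 2, D→slot 1, A skipped, B skipped, H skipped, G skipped, F skipped, J skipped, E skipped.
Slots: [1:D] [2:I] [3:C]
3 of 10 scheduled.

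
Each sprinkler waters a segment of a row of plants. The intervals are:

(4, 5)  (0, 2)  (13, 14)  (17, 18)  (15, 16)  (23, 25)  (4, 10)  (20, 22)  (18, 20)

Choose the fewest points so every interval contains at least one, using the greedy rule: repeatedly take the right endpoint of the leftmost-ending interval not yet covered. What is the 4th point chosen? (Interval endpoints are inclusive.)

16

Process intervals by earliest right end; each time one isn't hit yet, stab at its right endpoint.
Sorted: [0,2] [4,5] [4,10] [13,14] [15,16] [17,18] [18,20] [20,22] [23,25]
{[0,2]} hit by 2; {[4,5],[4,10]} hit by 5; {[13,14]} hit by 14; {[15,16]} hit by 16; {[17,18],[18,20]} hit by 18; {[20,22]} hit by 22; {[23,25]} hit by 25.
Points: 2, 5, 14, 16, 18, 22, 25 (7 total).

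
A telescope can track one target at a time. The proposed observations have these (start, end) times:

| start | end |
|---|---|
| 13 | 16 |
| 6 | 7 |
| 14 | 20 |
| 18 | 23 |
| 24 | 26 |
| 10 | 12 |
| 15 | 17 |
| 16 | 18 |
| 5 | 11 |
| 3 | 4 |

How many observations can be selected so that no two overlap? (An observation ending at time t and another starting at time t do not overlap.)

Sorted by end: (3,4)  (6,7)  (5,11)  (10,12)  (13,16)  (15,17)  (16,18)  (14,20)  (18,23)  (24,26)
take (3,4); take (6,7); take (10,12); take (13,16); take (16,18); skip (14,20); take (18,23); take (24,26).
Selected 7 observations.

7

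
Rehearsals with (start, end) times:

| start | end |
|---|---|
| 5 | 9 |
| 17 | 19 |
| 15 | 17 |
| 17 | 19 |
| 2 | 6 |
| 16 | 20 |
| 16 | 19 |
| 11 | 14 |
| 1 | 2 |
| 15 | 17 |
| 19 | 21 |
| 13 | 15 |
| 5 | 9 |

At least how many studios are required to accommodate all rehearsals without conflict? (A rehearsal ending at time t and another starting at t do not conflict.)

4

Count concurrent intervals with a sweep; the peak is the room count.
starts: [1, 2, 5, 5, 11, 13, 15, 15, 16, 16, 17, 17, 19]
ends:   [2, 6, 9, 9, 14, 15, 17, 17, 19, 19, 19, 20, 21]
s1→1 e2→0 s2→1 s5→2 s5→3 e6→2 e9→1 e9→0 s11→1 s13→2 e14→1 e15→0 s15→1 s15→2 s16→3 s16→4  — peak 4.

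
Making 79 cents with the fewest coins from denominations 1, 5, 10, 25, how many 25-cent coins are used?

79 − 3×25→4 − 4×1→0
Count of 25: 3

3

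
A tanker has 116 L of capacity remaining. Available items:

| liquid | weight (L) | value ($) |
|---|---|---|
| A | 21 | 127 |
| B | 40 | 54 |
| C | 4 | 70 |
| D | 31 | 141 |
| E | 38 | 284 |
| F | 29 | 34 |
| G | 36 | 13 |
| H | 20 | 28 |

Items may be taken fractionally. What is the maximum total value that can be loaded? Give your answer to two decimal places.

Sort by value per unit weight and fill in that order.
Ratios (sorted): C 17.50, E 7.47, A 6.05, D 4.55, H 1.40, B 1.35, F 1.17, G 0.36
take C (4 @ 70); take E (38 @ 284); take A (21 @ 127); take D (31 @ 141); take H (20 @ 28); take 2/40 of B → 2.70. Capacity used 116/116.
Total value = 652.70

652.70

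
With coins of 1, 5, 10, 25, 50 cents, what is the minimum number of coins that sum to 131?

131 − 2×50→31 − 1×25→6 − 1×5→1 − 1×1→0
Total coins = 2 + 1 + 1 + 1 = 5

5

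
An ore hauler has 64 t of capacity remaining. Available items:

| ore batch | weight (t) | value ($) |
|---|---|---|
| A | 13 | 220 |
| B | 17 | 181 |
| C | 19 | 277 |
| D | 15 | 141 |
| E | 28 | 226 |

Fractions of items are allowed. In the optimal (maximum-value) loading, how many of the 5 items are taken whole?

Greedy by value/weight ratio, highest first.
Ratios (sorted): A 16.92, C 14.58, B 10.65, D 9.40, E 8.07
take A (13 @ 220); take C (19 @ 277); take B (17 @ 181); take D (15 @ 141). Capacity used 64/64.
4 item(s) taken whole.

4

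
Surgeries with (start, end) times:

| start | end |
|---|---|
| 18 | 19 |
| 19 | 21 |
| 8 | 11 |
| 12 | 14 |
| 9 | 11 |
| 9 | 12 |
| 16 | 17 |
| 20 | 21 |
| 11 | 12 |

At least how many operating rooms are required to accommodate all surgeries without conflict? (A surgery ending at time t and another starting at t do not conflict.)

3

Count concurrent intervals with a sweep; the peak is the room count.
starts: [8, 9, 9, 11, 12, 16, 18, 19, 20]
ends:   [11, 11, 12, 12, 14, 17, 19, 21, 21]
s8→1 s9→2 s9→3  — peak 3.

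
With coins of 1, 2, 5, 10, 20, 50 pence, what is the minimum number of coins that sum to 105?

105 = 2×50 + 1×5
Total coins = 2 + 1 = 3

3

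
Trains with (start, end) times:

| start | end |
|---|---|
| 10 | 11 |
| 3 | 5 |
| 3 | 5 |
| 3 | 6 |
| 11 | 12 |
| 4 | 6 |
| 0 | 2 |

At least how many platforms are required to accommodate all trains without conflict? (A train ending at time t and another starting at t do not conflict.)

Count concurrent intervals with a sweep; the peak is the room count.
Events (time:±→running): 0:+→1 2:-→0 3:+→1 3:+→2 3:+→3 4:+→4 … peak 4.

4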